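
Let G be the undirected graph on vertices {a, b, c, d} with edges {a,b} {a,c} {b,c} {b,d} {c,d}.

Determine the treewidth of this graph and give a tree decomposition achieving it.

The largest bag has 3 vertices, giving width 2; this decomposition certifies tw(G) ≤ 2. On the other hand G contains the 3-clique {b, c, d}. A clique must lie in a single bag of any decomposition, so no decomposition can have width below 2. Hence tw(G) = 2 exactly.

Treewidth 2.
One such decomposition:
Bags: B1 = {a, b, c}  B2 = {b, c, d}
Tree: B1–B2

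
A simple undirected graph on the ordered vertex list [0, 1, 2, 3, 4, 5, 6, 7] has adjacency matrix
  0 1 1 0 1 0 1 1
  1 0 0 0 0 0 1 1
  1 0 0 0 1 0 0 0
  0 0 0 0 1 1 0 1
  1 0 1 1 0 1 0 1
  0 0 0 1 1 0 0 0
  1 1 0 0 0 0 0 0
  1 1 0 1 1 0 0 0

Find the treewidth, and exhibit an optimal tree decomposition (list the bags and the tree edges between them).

Treewidth 2.
One optimal decomposition is:
Bags: B1 = {3, 4, 7}  B2 = {3, 4, 5}  B3 = {0, 4, 7}  B4 = {0, 2, 4}  B5 = {0, 1, 7}  B6 = {0, 1, 6}
Tree: B1–B2, B1–B3, B3–B4, B3–B5, B5–B6

The largest bag has 3 vertices, giving width 2; this decomposition certifies tw(G) ≤ 2. For the lower bound, the 3 vertices {0, 1, 6} are pairwise adjacent, and any tree decomposition puts a clique entirely inside one bag — forcing width ≥ 2. Combining the bounds, tw(G) = 2.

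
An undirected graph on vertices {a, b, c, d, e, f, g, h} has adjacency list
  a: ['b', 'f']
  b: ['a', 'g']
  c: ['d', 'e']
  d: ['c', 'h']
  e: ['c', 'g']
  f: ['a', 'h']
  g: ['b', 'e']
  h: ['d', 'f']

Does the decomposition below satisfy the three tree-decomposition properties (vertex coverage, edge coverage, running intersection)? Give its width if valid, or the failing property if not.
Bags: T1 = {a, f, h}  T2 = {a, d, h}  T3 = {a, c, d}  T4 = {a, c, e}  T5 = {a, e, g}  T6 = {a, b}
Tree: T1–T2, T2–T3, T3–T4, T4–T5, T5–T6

No — edge (g,b) lies in no bag.

A tree decomposition must satisfy three properties: every vertex lies in some bag; for every edge, both endpoints lie together in some bag; and for every vertex, the bags containing it form a connected subtree. Here edge (g,b) lies in no bag, so the decomposition is invalid.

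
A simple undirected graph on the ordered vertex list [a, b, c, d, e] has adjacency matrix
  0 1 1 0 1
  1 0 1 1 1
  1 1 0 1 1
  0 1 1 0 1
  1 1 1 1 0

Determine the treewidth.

3

A width-3 tree decomposition is:
Bags: B1 = {b, c, d, e}  B2 = {a, b, c, e}
Tree: B1–B2
Every bag has size at most 4, so the width is 4 − 1 = 3 and tw(G) ≤ 3. Conversely, {b, c, d, e} is a clique of size 4, and the vertices of any clique must share a bag in every tree decomposition; so some bag has ≥ 4 vertices and tw(G) ≥ 3. Hence tw(G) = 3 exactly.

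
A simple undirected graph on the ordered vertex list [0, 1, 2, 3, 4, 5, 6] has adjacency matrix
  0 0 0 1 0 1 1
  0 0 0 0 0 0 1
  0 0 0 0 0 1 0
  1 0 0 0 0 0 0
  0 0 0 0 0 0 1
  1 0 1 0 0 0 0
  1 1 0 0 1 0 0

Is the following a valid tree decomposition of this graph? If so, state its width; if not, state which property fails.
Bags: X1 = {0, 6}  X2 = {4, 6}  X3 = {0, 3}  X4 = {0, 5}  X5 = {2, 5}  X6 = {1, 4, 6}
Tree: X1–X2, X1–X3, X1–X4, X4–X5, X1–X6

No — bags containing vertex 4 are not connected in the tree.

A tree decomposition must satisfy three properties: every vertex lies in some bag; for every edge, both endpoints lie together in some bag; and for every vertex, the bags containing it form a connected subtree. Here bags containing vertex 4 are not connected in the tree, so the decomposition is invalid.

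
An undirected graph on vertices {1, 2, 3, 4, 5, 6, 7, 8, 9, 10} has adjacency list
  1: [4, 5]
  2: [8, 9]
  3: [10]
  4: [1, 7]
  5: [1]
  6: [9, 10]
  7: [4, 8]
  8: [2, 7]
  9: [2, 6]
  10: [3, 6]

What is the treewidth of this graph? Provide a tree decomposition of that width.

Treewidth 1.
One optimal decomposition is:
Bags: B1 = {3, 10}  B2 = {6, 10}  B3 = {6, 9}  B4 = {2, 9}  B5 = {2, 8}  B6 = {7, 8}  B7 = {4, 7}  B8 = {1, 4}  B9 = {1, 5}
Tree: B1–B2, B2–B3, B3–B4, B4–B5, B5–B6, B6–B7, B7–B8, B8–B9

Every bag has size at most 2, so the width is 2 − 1 = 1 and tw(G) ≤ 1. G has an edge, so its treewidth is at least 1. Combining the bounds, tw(G) = 1.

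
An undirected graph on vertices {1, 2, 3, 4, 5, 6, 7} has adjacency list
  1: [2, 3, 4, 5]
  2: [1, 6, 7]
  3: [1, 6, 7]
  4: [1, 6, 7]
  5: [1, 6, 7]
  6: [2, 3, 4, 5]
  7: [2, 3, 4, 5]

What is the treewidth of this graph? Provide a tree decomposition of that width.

Every bag has size at most 4, so the width is 4 − 1 = 3 and tw(G) ≤ 3. For the lower bound: the 4 vertex sets {4,7}, {3,6}, {1}, {2} are disjoint, each induces a connected subgraph, and every pair is joined by at least one edge of G. Contracting each set to a single vertex therefore yields K_{4} as a minor, and since treewidth is minor-monotone, tw(G) ≥ tw(K_{4}) = 3. Hence tw(G) = 3 exactly.

Treewidth 3.
One such decomposition:
Bags: B1 = {1, 4, 6, 7}  B2 = {1, 3, 6, 7}  B3 = {1, 2, 6, 7}  B4 = {1, 5, 6, 7}
Tree: B1–B2, B2–B3, B3–B4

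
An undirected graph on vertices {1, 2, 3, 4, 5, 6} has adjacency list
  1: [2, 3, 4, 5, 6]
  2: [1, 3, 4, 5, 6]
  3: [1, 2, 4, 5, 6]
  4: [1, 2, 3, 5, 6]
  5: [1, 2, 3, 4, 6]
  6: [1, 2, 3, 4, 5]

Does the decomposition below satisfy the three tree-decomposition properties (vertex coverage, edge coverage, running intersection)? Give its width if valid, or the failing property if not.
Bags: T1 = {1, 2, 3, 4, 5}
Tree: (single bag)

No — vertex 6 appears in no bag.

A tree decomposition must satisfy three properties: every vertex lies in some bag; for every edge, both endpoints lie together in some bag; and for every vertex, the bags containing it form a connected subtree. Here vertex 6 appears in no bag, so the decomposition is invalid.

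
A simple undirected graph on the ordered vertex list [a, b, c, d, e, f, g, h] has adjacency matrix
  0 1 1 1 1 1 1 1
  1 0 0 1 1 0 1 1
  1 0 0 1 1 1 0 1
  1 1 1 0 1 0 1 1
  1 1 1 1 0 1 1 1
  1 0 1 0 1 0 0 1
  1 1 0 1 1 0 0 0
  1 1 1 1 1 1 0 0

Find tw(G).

4

A width-4 tree decomposition is:
Bags: B1 = {a, c, d, e, h}  B2 = {a, c, e, f, h}  B3 = {a, b, d, e, h}  B4 = {a, b, d, e, g}
Tree: B1–B2, B1–B3, B3–B4
The largest bag has 5 vertices, giving width 4; this decomposition certifies tw(G) ≤ 4. For the lower bound, the 5 vertices {a, b, d, e, g} are pairwise adjacent, and any tree decomposition puts a clique entirely inside one bag — forcing width ≥ 4. The upper and lower bounds meet at 4, so that is the treewidth.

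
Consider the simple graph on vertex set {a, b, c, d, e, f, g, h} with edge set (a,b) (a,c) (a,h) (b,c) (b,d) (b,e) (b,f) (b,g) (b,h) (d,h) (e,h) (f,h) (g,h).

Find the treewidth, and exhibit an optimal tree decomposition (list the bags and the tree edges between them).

Every bag has size at most 3, so the width is 3 − 1 = 2 and tw(G) ≤ 2. Conversely, {b, d, h} is a clique of size 3, and the vertices of any clique must share a bag in every tree decomposition; so some bag has ≥ 3 vertices and tw(G) ≥ 2. Combining the bounds, tw(G) = 2.

Treewidth 2.
One such decomposition:
Bags: B1 = {a, b, h}  B2 = {b, e, h}  B3 = {b, g, h}  B4 = {a, b, c}  B5 = {b, d, h}  B6 = {b, f, h}
Tree: B1–B2, B1–B3, B1–B4, B1–B5, B2–B6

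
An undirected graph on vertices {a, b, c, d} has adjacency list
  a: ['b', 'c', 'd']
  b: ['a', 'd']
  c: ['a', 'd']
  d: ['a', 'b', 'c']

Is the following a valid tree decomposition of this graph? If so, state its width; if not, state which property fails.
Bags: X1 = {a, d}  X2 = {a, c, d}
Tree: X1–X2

A tree decomposition must satisfy three properties: every vertex lies in some bag; for every edge, both endpoints lie together in some bag; and for every vertex, the bags containing it form a connected subtree. Here vertex b appears in no bag, so the decomposition is invalid.

No — vertex b appears in no bag.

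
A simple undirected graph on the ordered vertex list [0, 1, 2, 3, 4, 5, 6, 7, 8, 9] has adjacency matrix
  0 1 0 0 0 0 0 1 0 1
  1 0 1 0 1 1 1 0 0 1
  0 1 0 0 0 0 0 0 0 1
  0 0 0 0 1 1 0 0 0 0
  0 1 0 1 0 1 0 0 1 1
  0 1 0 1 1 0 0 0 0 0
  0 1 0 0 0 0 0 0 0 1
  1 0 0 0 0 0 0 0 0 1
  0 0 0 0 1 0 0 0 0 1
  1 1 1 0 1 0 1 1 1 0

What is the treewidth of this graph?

A width-2 tree decomposition is:
Bags: B1 = {1, 4, 5}  B2 = {1, 4, 9}  B3 = {3, 4, 5}  B4 = {0, 1, 9}  B5 = {1, 6, 9}  B6 = {1, 2, 9}  B7 = {0, 7, 9}  B8 = {4, 8, 9}
Tree: B1–B2, B1–B3, B2–B4, B2–B5, B5–B6, B4–B7, B2–B8
Every bag has size at most 3, so the width is 3 − 1 = 2 and tw(G) ≤ 2. For the lower bound, the 3 vertices {4, 8, 9} are pairwise adjacent, and any tree decomposition puts a clique entirely inside one bag — forcing width ≥ 2. Therefore the treewidth is 2.

2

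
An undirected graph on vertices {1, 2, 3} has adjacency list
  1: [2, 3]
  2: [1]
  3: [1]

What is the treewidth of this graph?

1

A width-1 tree decomposition is:
Bags: B1 = {1, 3}  B2 = {1, 2}
Tree: B1–B2
The largest bag has 2 vertices, giving width 1; this decomposition certifies tw(G) ≤ 1. G has an edge, so its treewidth is at least 1. Hence tw(G) = 1 exactly.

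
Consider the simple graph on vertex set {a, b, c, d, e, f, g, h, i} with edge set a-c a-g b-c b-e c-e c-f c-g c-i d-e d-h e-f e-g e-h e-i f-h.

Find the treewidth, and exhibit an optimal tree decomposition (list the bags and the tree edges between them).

Treewidth 2.
One such decomposition:
Bags: B1 = {c, e, i}  B2 = {c, e, f}  B3 = {c, e, g}  B4 = {e, f, h}  B5 = {b, c, e}  B6 = {d, e, h}  B7 = {a, c, g}
Tree: B1–B2, B1–B3, B2–B4, B3–B5, B4–B6, B3–B7

The largest bag has 3 vertices, giving width 2; this decomposition certifies tw(G) ≤ 2. Conversely, {d, e, h} is a clique of size 3, and the vertices of any clique must share a bag in every tree decomposition; so some bag has ≥ 3 vertices and tw(G) ≥ 2. Hence tw(G) = 2 exactly.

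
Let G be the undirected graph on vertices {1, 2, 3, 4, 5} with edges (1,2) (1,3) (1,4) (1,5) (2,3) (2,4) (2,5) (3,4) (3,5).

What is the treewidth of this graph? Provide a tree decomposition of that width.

Each bag holds 4 vertices, so the decomposition has width 3, which upper-bounds the treewidth. For the lower bound, the 4 vertices {1, 2, 3, 4} are pairwise adjacent, and any tree decomposition puts a clique entirely inside one bag — forcing width ≥ 3. Hence tw(G) = 3 exactly.

Treewidth 3.
One optimal decomposition is:
Bags: B1 = {1, 2, 3, 4}  B2 = {1, 2, 3, 5}
Tree: B1–B2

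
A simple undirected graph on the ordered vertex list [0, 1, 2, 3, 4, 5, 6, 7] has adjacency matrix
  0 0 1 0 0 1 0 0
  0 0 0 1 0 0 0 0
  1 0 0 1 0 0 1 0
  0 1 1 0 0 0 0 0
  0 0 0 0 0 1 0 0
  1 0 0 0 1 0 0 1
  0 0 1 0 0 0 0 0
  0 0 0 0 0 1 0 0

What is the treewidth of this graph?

1

A width-1 tree decomposition is:
Bags: B1 = {0, 5}  B2 = {0, 2}  B3 = {4, 5}  B4 = {2, 3}  B5 = {2, 6}  B6 = {1, 3}  B7 = {5, 7}
Tree: B1–B2, B1–B3, B2–B4, B2–B5, B4–B6, B3–B7
The largest bag has 2 vertices, giving width 1; this decomposition certifies tw(G) ≤ 1. Since G has at least one edge (e.g. 5–0), it is not an edgeless graph, so tw(G) ≥ 1. Hence tw(G) = 1 exactly.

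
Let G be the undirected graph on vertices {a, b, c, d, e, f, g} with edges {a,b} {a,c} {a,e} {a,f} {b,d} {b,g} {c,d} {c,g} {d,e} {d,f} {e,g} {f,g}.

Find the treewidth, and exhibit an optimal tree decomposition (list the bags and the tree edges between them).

Each bag holds 4 vertices, so the decomposition has width 3, which upper-bounds the treewidth. For the lower bound: the 4 vertex sets {b,g}, {a,f}, {d}, {e} are disjoint, each induces a connected subgraph, and every pair is joined by at least one edge of G. Contracting each set to a single vertex therefore yields K_{4} as a minor, and since treewidth is minor-monotone, tw(G) ≥ tw(K_{4}) = 3. Therefore the treewidth is 3.

Treewidth 3.
One optimal decomposition is:
Bags: B1 = {a, b, d, g}  B2 = {a, d, f, g}  B3 = {a, d, e, g}  B4 = {a, c, d, g}
Tree: B1–B2, B2–B3, B3–B4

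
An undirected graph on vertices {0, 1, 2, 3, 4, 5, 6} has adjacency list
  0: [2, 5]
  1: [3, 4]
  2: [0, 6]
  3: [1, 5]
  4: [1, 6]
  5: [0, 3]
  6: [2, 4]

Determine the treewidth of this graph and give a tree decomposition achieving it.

Every bag has size at most 3, so the width is 3 − 1 = 2 and tw(G) ≤ 2. Since 1–4–6–2–0–5–3–1 is a cycle in G, G is not acyclic. Forests are exactly the graphs of treewidth ≤ 1, so tw(G) ≥ 2. Combining the bounds, tw(G) = 2.

Treewidth 2.
One such decomposition:
Bags: B1 = {1, 4, 6}  B2 = {1, 2, 6}  B3 = {0, 1, 2}  B4 = {0, 1, 5}  B5 = {1, 3, 5}
Tree: B1–B2, B2–B3, B3–B4, B4–B5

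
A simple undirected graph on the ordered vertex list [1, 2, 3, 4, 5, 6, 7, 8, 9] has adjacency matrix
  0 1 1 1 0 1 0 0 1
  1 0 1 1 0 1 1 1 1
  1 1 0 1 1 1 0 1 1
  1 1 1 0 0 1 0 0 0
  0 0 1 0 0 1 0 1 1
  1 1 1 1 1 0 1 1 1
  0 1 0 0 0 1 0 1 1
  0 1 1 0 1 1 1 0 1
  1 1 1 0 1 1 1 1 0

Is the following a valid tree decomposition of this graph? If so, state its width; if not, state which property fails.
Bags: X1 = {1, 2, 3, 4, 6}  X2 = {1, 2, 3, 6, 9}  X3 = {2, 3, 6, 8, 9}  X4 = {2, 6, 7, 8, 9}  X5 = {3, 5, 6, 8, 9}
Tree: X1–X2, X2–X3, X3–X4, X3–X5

Yes; width 4.

Checking the three conditions: (i) the bags cover all of {1, 2, 3, 4, 5, 6, 7, 8, 9}; (ii) for each edge, some bag contains both endpoints; (iii) the bags containing any fixed vertex form a subtree. All hold, so the decomposition is valid with width 5 − 1 = 4.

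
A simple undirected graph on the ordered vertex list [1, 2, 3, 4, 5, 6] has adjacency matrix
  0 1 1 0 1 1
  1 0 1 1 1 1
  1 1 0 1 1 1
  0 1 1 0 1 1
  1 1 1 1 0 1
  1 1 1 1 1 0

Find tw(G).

4

A width-4 tree decomposition is:
Bags: B1 = {2, 3, 4, 5, 6}  B2 = {1, 2, 3, 5, 6}
Tree: B1–B2
Each bag holds 5 vertices, so the decomposition has width 4, which upper-bounds the treewidth. On the other hand G contains the 5-clique {1, 2, 3, 5, 6}. A clique must lie in a single bag of any decomposition, so no decomposition can have width below 4. Hence tw(G) = 4 exactly.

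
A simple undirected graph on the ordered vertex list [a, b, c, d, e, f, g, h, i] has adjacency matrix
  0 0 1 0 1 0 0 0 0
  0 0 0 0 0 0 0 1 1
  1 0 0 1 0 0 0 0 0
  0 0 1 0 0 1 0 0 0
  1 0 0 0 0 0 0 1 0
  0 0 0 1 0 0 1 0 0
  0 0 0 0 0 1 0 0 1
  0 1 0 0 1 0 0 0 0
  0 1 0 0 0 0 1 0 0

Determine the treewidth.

A width-2 tree decomposition is:
Bags: B1 = {b, e, h}  B2 = {b, e, i}  B3 = {e, g, i}  B4 = {e, f, g}  B5 = {d, e, f}  B6 = {c, d, e}  B7 = {a, c, e}
Tree: B1–B2, B2–B3, B3–B4, B4–B5, B5–B6, B6–B7
Each bag holds 3 vertices, so the decomposition has width 2, which upper-bounds the treewidth. For the lower bound, G contains the cycle e–h–b–i–g–f–d–c–a–e, so G is not a forest; only forests have treewidth ≤ 1, hence tw(G) ≥ 2. Combining the bounds, tw(G) = 2.

2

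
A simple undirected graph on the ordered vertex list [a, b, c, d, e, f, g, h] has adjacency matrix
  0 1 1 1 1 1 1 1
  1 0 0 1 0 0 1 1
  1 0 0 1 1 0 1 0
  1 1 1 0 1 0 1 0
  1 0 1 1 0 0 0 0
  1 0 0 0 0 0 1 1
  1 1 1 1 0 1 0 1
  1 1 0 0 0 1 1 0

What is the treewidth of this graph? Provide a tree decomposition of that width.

Treewidth 3.
Bags: B1 = {a, b, d, g}  B2 = {a, c, d, g}  B3 = {a, b, g, h}  B4 = {a, f, g, h}  B5 = {a, c, d, e}
Tree: B1–B2, B1–B3, B3–B4, B2–B5

Every bag has size at most 4, so the width is 4 − 1 = 3 and tw(G) ≤ 3. Conversely, {a, c, d, g} is a clique of size 4, and the vertices of any clique must share a bag in every tree decomposition; so some bag has ≥ 4 vertices and tw(G) ≥ 3. Therefore the treewidth is 3.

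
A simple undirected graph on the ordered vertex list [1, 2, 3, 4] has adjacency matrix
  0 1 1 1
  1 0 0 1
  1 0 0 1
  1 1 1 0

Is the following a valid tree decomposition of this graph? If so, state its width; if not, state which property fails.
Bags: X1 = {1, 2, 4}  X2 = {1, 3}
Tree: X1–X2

No — edge (4,3) lies in no bag.

A tree decomposition must satisfy three properties: every vertex lies in some bag; for every edge, both endpoints lie together in some bag; and for every vertex, the bags containing it form a connected subtree. Here edge (4,3) lies in no bag, so the decomposition is invalid.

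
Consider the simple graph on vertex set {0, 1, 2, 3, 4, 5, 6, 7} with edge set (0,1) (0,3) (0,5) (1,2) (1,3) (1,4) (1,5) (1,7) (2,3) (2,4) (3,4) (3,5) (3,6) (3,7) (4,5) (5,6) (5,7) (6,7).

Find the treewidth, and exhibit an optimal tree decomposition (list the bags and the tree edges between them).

Treewidth 3.
One such decomposition:
Bags: B1 = {1, 2, 3, 4}  B2 = {1, 3, 4, 5}  B3 = {1, 3, 5, 7}  B4 = {3, 5, 6, 7}  B5 = {0, 1, 3, 5}
Tree: B1–B2, B2–B3, B3–B4, B3–B5

The largest bag has 4 vertices, giving width 3; this decomposition certifies tw(G) ≤ 3. Conversely, {1, 2, 3, 4} is a clique of size 4, and the vertices of any clique must share a bag in every tree decomposition; so some bag has ≥ 4 vertices and tw(G) ≥ 3. Therefore the treewidth is 3.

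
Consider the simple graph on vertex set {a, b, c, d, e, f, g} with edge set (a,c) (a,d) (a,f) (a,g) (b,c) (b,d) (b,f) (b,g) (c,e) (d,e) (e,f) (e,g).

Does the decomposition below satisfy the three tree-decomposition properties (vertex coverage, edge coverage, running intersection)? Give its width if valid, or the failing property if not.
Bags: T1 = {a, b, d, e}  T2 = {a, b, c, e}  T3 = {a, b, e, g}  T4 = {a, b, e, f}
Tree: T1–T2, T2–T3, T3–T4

Yes; width 3.

Checking the three conditions: (i) the bags cover all of {a, b, c, d, e, f, g}; (ii) for each edge, some bag contains both endpoints; (iii) the bags containing any fixed vertex form a subtree. All hold, so the decomposition is valid with width 4 − 1 = 3.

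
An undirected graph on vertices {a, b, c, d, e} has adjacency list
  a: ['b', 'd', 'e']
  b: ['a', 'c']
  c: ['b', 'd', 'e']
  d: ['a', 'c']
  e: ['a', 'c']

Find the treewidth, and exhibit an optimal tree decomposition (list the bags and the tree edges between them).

Treewidth 2.
One such decomposition:
Bags: B1 = {a, c, e}  B2 = {a, c, d}  B3 = {a, b, c}
Tree: B1–B2, B2–B3

The largest bag has 3 vertices, giving width 2; this decomposition certifies tw(G) ≤ 2. The edges a–e–c–d–a form a cycle, so G is not a tree and its treewidth is at least 2. Hence tw(G) = 2 exactly.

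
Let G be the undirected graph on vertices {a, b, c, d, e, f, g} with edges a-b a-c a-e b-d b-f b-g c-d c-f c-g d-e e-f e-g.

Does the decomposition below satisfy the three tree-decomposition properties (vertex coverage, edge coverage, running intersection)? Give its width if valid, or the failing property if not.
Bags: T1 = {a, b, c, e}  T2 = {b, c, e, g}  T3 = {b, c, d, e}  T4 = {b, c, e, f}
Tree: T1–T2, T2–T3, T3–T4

Yes; width 3.

Checking the three conditions: (i) the bags cover all of {a, b, c, d, e, f, g}; (ii) for each edge, some bag contains both endpoints; (iii) the bags containing any fixed vertex form a subtree. All hold, so the decomposition is valid with width 4 − 1 = 3.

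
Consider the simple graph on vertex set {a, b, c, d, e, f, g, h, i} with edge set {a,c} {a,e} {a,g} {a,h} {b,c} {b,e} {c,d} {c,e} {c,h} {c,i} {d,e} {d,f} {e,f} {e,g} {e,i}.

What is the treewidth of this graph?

A width-2 tree decomposition is:
Bags: B1 = {a, e, g}  B2 = {a, c, e}  B3 = {a, c, h}  B4 = {c, e, i}  B5 = {c, d, e}  B6 = {b, c, e}  B7 = {d, e, f}
Tree: B1–B2, B2–B3, B2–B4, B4–B5, B4–B6, B5–B7
Every bag has size at most 3, so the width is 3 − 1 = 2 and tw(G) ≤ 2. On the other hand G contains the 3-clique {a, e, g}. A clique must lie in a single bag of any decomposition, so no decomposition can have width below 2. Hence tw(G) = 2 exactly.

2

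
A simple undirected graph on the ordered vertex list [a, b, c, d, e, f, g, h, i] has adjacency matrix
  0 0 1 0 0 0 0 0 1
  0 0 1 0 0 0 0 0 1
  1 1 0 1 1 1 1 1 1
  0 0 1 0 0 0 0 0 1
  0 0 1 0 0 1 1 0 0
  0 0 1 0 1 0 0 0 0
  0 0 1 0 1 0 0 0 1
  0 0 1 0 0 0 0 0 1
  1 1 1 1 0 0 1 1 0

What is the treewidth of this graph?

2

A width-2 tree decomposition is:
Bags: B1 = {b, c, i}  B2 = {c, g, i}  B3 = {c, e, g}  B4 = {c, h, i}  B5 = {c, e, f}  B6 = {c, d, i}  B7 = {a, c, i}
Tree: B1–B2, B2–B3, B2–B4, B3–B5, B4–B6, B1–B7
The largest bag has 3 vertices, giving width 2; this decomposition certifies tw(G) ≤ 2. For the lower bound, the 3 vertices {c, e, g} are pairwise adjacent, and any tree decomposition puts a clique entirely inside one bag — forcing width ≥ 2. Therefore the treewidth is 2.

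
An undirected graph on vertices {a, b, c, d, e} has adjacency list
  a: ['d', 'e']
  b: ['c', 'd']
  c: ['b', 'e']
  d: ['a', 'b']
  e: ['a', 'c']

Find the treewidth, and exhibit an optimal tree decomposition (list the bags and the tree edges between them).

Treewidth 2.
One such decomposition:
Bags: B1 = {b, c, d}  B2 = {a, c, d}  B3 = {a, c, e}
Tree: B1–B2, B2–B3

The largest bag has 3 vertices, giving width 2; this decomposition certifies tw(G) ≤ 2. For the lower bound, G contains the cycle c–b–d–a–e–c, so G is not a forest; only forests have treewidth ≤ 1, hence tw(G) ≥ 2. Therefore the treewidth is 2.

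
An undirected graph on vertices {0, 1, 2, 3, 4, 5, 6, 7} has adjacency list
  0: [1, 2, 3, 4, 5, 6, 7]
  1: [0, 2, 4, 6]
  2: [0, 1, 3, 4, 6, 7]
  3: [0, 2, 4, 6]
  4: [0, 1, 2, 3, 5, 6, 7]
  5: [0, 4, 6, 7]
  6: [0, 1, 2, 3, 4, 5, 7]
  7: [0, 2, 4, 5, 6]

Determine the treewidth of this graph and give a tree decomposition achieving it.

Treewidth 4.
One such decomposition:
Bags: B1 = {0, 1, 2, 4, 6}  B2 = {0, 2, 4, 6, 7}  B3 = {0, 2, 3, 4, 6}  B4 = {0, 4, 5, 6, 7}
Tree: B1–B2, B2–B3, B2–B4

Every bag has size at most 5, so the width is 5 − 1 = 4 and tw(G) ≤ 4. Conversely, {0, 1, 2, 4, 6} is a clique of size 5, and the vertices of any clique must share a bag in every tree decomposition; so some bag has ≥ 5 vertices and tw(G) ≥ 4. Hence tw(G) = 4 exactly.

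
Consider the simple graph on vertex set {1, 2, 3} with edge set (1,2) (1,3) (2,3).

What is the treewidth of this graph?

2

A width-2 tree decomposition is:
Bags: B1 = {1, 2, 3}
Tree: (single bag)
A single bag containing all 3 vertices is trivially a valid decomposition of width 2. On the other hand G contains the 3-clique {1, 2, 3}. A clique must lie in a single bag of any decomposition, so no decomposition can have width below 2. Combining the bounds, tw(G) = 2.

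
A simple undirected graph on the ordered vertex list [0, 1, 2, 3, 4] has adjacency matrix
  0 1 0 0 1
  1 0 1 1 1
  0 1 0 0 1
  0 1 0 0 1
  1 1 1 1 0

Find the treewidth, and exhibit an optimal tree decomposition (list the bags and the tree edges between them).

Treewidth 2.
One optimal decomposition is:
Bags: B1 = {1, 3, 4}  B2 = {0, 1, 4}  B3 = {1, 2, 4}
Tree: B1–B2, B2–B3

Every bag has size at most 3, so the width is 3 − 1 = 2 and tw(G) ≤ 2. On the other hand G contains the 3-clique {0, 1, 4}. A clique must lie in a single bag of any decomposition, so no decomposition can have width below 2. Combining the bounds, tw(G) = 2.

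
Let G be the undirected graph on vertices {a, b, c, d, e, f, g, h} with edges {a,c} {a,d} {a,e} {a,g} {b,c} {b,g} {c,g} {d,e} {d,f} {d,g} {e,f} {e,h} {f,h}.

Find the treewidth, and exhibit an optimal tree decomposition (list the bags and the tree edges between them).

Every bag has size at most 3, so the width is 3 − 1 = 2 and tw(G) ≤ 2. Conversely, {a, d, g} is a clique of size 3, and the vertices of any clique must share a bag in every tree decomposition; so some bag has ≥ 3 vertices and tw(G) ≥ 2. The upper and lower bounds meet at 2, so that is the treewidth.

Treewidth 2.
One optimal decomposition is:
Bags: B1 = {a, d, e}  B2 = {a, d, g}  B3 = {a, c, g}  B4 = {d, e, f}  B5 = {b, c, g}  B6 = {e, f, h}
Tree: B1–B2, B2–B3, B1–B4, B3–B5, B4–B6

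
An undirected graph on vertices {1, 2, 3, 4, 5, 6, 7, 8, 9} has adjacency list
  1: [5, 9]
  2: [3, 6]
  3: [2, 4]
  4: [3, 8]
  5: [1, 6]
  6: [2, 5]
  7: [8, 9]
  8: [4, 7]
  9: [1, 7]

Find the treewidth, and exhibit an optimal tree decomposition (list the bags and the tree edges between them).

Each bag holds 3 vertices, so the decomposition has width 2, which upper-bounds the treewidth. The edges 3–2–6–5–1–9–7–8–4–3 form a cycle, so G is not a tree and its treewidth is at least 2. Therefore the treewidth is 2.

Treewidth 2.
One optimal decomposition is:
Bags: B1 = {2, 3, 6}  B2 = {3, 5, 6}  B3 = {1, 3, 5}  B4 = {1, 3, 9}  B5 = {3, 7, 9}  B6 = {3, 7, 8}  B7 = {3, 4, 8}
Tree: B1–B2, B2–B3, B3–B4, B4–B5, B5–B6, B6–B7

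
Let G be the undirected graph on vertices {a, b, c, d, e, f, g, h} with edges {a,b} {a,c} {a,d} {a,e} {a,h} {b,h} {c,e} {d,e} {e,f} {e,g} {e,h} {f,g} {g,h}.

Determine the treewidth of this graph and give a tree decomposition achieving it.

Treewidth 2.
One such decomposition:
Bags: B1 = {a, e, h}  B2 = {e, g, h}  B3 = {a, d, e}  B4 = {e, f, g}  B5 = {a, c, e}  B6 = {a, b, h}
Tree: B1–B2, B1–B3, B2–B4, B1–B5, B1–B6

The largest bag has 3 vertices, giving width 2; this decomposition certifies tw(G) ≤ 2. Conversely, {e, g, h} is a clique of size 3, and the vertices of any clique must share a bag in every tree decomposition; so some bag has ≥ 3 vertices and tw(G) ≥ 2. Therefore the treewidth is 2.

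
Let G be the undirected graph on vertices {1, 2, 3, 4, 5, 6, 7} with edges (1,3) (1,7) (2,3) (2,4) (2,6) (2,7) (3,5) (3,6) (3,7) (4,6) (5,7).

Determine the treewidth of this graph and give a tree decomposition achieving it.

Each bag holds 3 vertices, so the decomposition has width 2, which upper-bounds the treewidth. On the other hand G contains the 3-clique {2, 3, 6}. A clique must lie in a single bag of any decomposition, so no decomposition can have width below 2. Combining the bounds, tw(G) = 2.

Treewidth 2.
Bags: B1 = {2, 3, 6}  B2 = {2, 3, 7}  B3 = {3, 5, 7}  B4 = {1, 3, 7}  B5 = {2, 4, 6}
Tree: B1–B2, B2–B3, B2–B4, B1–B5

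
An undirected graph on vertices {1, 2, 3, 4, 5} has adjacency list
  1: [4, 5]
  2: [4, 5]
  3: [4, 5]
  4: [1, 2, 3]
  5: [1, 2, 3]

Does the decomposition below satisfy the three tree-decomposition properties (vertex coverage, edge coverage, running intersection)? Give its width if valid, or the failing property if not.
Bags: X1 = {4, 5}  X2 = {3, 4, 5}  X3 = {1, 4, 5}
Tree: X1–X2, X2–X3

No — vertex 2 appears in no bag.

A tree decomposition must satisfy three properties: every vertex lies in some bag; for every edge, both endpoints lie together in some bag; and for every vertex, the bags containing it form a connected subtree. Here vertex 2 appears in no bag, so the decomposition is invalid.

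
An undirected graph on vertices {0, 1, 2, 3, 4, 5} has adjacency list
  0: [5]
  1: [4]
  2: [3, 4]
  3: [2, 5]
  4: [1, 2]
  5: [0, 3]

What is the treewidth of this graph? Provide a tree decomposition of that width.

Treewidth 1.
One such decomposition:
Bags: B1 = {0, 5}  B2 = {3, 5}  B3 = {2, 3}  B4 = {2, 4}  B5 = {1, 4}
Tree: B1–B2, B2–B3, B3–B4, B4–B5

Every bag has size at most 2, so the width is 2 − 1 = 1 and tw(G) ≤ 1. G has an edge, so its treewidth is at least 1. Hence tw(G) = 1 exactly.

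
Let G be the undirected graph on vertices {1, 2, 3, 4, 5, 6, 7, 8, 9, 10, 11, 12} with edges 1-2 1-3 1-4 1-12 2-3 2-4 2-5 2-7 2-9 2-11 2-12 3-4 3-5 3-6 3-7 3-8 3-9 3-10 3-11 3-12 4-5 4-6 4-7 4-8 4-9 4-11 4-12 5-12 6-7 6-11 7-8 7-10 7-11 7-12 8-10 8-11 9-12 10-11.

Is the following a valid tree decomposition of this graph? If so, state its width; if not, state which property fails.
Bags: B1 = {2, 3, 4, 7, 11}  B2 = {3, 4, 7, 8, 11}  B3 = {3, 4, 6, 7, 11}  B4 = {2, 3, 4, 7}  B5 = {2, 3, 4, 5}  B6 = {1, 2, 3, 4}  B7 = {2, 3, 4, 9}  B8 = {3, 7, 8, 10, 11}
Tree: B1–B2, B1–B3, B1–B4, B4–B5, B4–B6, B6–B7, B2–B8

No — vertex 12 appears in no bag.

A tree decomposition must satisfy three properties: every vertex lies in some bag; for every edge, both endpoints lie together in some bag; and for every vertex, the bags containing it form a connected subtree. Here vertex 12 appears in no bag, so the decomposition is invalid.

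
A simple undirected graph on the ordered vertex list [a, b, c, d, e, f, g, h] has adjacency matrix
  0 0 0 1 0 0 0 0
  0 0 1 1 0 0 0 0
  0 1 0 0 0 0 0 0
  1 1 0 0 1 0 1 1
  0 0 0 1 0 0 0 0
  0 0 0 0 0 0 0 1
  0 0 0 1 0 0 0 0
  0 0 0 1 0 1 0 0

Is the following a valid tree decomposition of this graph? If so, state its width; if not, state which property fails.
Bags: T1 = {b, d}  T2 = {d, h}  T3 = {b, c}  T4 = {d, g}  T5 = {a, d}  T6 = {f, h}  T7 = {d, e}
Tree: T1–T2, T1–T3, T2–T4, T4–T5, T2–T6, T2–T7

Yes; width 1.

Vertex coverage: the bags together contain {a, b, c, d, e, f, g, h}, the full vertex set. Edge coverage: each edge of G has both endpoints in at least one bag. Running intersection: for every vertex, the bags containing it form a connected subtree. All three properties hold, so this is a valid tree decomposition of width max|bag| − 1 = 1, and hence tw(G) ≤ 1.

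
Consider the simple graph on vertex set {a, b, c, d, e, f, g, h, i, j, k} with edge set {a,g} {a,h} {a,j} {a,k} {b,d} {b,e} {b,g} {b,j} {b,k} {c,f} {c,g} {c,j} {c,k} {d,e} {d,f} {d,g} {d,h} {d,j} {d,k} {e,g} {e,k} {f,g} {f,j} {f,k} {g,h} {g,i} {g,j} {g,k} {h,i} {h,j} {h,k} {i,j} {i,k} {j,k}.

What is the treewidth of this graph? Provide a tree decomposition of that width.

Treewidth 4.
One such decomposition:
Bags: B1 = {d, g, h, j, k}  B2 = {g, h, i, j, k}  B3 = {d, f, g, j, k}  B4 = {a, g, h, j, k}  B5 = {c, f, g, j, k}  B6 = {b, d, g, j, k}  B7 = {b, d, e, g, k}
Tree: B1–B2, B1–B3, B1–B4, B3–B5, B1–B6, B6–B7

Every bag has size at most 5, so the width is 5 − 1 = 4 and tw(G) ≤ 4. For the lower bound, the 5 vertices {d, g, h, j, k} are pairwise adjacent, and any tree decomposition puts a clique entirely inside one bag — forcing width ≥ 4. The upper and lower bounds meet at 4, so that is the treewidth.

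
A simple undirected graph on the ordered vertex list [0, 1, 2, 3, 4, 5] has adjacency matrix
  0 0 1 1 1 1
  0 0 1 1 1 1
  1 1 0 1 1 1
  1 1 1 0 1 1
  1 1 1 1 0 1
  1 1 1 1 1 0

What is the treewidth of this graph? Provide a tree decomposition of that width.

The largest bag has 5 vertices, giving width 4; this decomposition certifies tw(G) ≤ 4. On the other hand G contains the 5-clique {0, 2, 3, 4, 5}. A clique must lie in a single bag of any decomposition, so no decomposition can have width below 4. Hence tw(G) = 4 exactly.

Treewidth 4.
One optimal decomposition is:
Bags: B1 = {1, 2, 3, 4, 5}  B2 = {0, 2, 3, 4, 5}
Tree: B1–B2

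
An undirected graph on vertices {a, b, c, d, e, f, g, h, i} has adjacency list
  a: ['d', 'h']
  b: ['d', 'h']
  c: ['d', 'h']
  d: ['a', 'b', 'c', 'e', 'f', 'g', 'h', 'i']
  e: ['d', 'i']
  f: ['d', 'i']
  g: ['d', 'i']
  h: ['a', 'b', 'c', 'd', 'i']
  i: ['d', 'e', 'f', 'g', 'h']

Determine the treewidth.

A width-2 tree decomposition is:
Bags: B1 = {d, f, i}  B2 = {d, e, i}  B3 = {d, h, i}  B4 = {c, d, h}  B5 = {d, g, i}  B6 = {a, d, h}  B7 = {b, d, h}
Tree: B1–B2, B2–B3, B3–B4, B2–B5, B4–B6, B3–B7
The largest bag has 3 vertices, giving width 2; this decomposition certifies tw(G) ≤ 2. On the other hand G contains the 3-clique {d, g, i}. A clique must lie in a single bag of any decomposition, so no decomposition can have width below 2. Combining the bounds, tw(G) = 2.

2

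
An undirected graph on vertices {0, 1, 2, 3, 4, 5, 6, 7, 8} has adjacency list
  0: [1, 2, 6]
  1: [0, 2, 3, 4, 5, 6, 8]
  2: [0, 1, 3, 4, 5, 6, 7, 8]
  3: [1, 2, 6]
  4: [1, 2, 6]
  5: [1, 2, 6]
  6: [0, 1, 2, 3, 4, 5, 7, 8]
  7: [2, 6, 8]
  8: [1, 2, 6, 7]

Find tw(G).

3

A width-3 tree decomposition is:
Bags: B1 = {1, 2, 6, 8}  B2 = {2, 6, 7, 8}  B3 = {1, 2, 3, 6}  B4 = {1, 2, 5, 6}  B5 = {1, 2, 4, 6}  B6 = {0, 1, 2, 6}
Tree: B1–B2, B1–B3, B1–B4, B1–B5, B3–B6
Each bag holds 4 vertices, so the decomposition has width 3, which upper-bounds the treewidth. On the other hand G contains the 4-clique {0, 1, 2, 6}. A clique must lie in a single bag of any decomposition, so no decomposition can have width below 3. Combining the bounds, tw(G) = 3.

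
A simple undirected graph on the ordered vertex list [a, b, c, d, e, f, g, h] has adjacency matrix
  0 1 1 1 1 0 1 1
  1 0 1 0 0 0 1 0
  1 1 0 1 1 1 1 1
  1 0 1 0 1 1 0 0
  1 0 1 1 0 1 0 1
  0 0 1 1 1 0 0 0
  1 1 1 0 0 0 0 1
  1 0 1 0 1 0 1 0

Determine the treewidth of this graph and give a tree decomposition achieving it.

Treewidth 3.
One such decomposition:
Bags: B1 = {a, c, e, h}  B2 = {a, c, g, h}  B3 = {a, c, d, e}  B4 = {a, b, c, g}  B5 = {c, d, e, f}
Tree: B1–B2, B1–B3, B2–B4, B3–B5

Each bag holds 4 vertices, so the decomposition has width 3, which upper-bounds the treewidth. Conversely, {a, c, d, e} is a clique of size 4, and the vertices of any clique must share a bag in every tree decomposition; so some bag has ≥ 4 vertices and tw(G) ≥ 3. Therefore the treewidth is 3.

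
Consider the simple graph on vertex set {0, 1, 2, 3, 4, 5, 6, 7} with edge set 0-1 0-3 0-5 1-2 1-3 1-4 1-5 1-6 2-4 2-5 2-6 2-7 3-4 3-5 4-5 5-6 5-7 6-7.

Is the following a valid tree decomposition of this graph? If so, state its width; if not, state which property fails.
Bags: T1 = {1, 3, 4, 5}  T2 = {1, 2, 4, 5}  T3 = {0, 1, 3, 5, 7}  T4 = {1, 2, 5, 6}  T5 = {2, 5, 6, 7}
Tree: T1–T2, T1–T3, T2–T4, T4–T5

No — bags containing vertex 7 are not connected in the tree.

A tree decomposition must satisfy three properties: every vertex lies in some bag; for every edge, both endpoints lie together in some bag; and for every vertex, the bags containing it form a connected subtree. Here bags containing vertex 7 are not connected in the tree, so the decomposition is invalid.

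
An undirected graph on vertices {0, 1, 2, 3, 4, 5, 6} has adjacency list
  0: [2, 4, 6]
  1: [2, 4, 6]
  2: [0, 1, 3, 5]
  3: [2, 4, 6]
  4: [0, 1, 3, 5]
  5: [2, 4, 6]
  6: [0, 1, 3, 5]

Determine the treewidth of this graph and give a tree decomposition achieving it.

Each bag holds 4 vertices, so the decomposition has width 3, which upper-bounds the treewidth. For the lower bound: the 4 vertex sets {0,6}, {2,3}, {4}, {1} are disjoint, each induces a connected subgraph, and every pair is joined by at least one edge of G. Contracting each set to a single vertex therefore yields K_{4} as a minor, and since treewidth is minor-monotone, tw(G) ≥ tw(K_{4}) = 3. Hence tw(G) = 3 exactly.

Treewidth 3.
One such decomposition:
Bags: B1 = {0, 2, 4, 6}  B2 = {2, 3, 4, 6}  B3 = {1, 2, 4, 6}  B4 = {2, 4, 5, 6}
Tree: B1–B2, B2–B3, B3–B4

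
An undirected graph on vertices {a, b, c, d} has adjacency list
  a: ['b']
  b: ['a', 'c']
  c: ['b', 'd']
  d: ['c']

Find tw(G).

1

A width-1 tree decomposition is:
Bags: B1 = {a, b}  B2 = {b, c}  B3 = {c, d}
Tree: B1–B2, B2–B3
Each bag holds 2 vertices, so the decomposition has width 1, which upper-bounds the treewidth. Any graph with an edge has treewidth ≥ 1, and G has the edge a–b. The upper and lower bounds meet at 1, so that is the treewidth.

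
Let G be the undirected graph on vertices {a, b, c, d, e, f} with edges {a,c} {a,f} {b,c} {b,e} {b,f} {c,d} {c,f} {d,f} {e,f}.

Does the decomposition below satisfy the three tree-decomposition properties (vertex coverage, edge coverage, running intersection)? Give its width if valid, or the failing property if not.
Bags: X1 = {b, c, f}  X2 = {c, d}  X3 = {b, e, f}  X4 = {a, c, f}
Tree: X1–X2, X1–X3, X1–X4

A tree decomposition must satisfy three properties: every vertex lies in some bag; for every edge, both endpoints lie together in some bag; and for every vertex, the bags containing it form a connected subtree. Here edge (f,d) lies in no bag, so the decomposition is invalid.

No — edge (f,d) lies in no bag.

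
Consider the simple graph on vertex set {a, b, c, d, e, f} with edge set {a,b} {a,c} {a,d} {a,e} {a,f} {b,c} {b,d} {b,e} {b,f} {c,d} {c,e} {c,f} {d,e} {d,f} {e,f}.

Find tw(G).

5

A width-5 tree decomposition is:
Bags: B1 = {a, b, c, d, e, f}
Tree: (single bag)
With just one bag of size 6, the width is 6 − 1 = 5, so tw(G) ≤ 5. For the lower bound, the 6 vertices {a, b, c, d, e, f} are pairwise adjacent, and any tree decomposition puts a clique entirely inside one bag — forcing width ≥ 5. The upper and lower bounds meet at 5, so that is the treewidth.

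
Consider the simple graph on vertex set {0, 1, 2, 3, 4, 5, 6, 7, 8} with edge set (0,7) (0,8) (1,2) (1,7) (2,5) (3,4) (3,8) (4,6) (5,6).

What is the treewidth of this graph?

A width-2 tree decomposition is:
Bags: B1 = {0, 3, 8}  B2 = {0, 3, 4}  B3 = {0, 4, 6}  B4 = {0, 5, 6}  B5 = {0, 2, 5}  B6 = {0, 1, 2}  B7 = {0, 1, 7}
Tree: B1–B2, B2–B3, B3–B4, B4–B5, B5–B6, B6–B7
The largest bag has 3 vertices, giving width 2; this decomposition certifies tw(G) ≤ 2. For the lower bound, G contains the cycle 0–8–3–4–6–5–2–1–7–0, so G is not a forest; only forests have treewidth ≤ 1, hence tw(G) ≥ 2. Therefore the treewidth is 2.

2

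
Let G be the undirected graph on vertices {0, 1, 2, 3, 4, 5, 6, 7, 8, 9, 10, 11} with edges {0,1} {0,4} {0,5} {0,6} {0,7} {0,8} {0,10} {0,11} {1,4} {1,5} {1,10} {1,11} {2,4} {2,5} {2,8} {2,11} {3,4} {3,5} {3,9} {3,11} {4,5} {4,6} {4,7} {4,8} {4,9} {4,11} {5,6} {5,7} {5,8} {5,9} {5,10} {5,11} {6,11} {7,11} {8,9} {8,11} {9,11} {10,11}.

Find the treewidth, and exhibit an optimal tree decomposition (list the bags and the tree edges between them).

Every bag has size at most 5, so the width is 5 − 1 = 4 and tw(G) ≤ 4. Conversely, {0, 1, 5, 10, 11} is a clique of size 5, and the vertices of any clique must share a bag in every tree decomposition; so some bag has ≥ 5 vertices and tw(G) ≥ 4. The upper and lower bounds meet at 4, so that is the treewidth.

Treewidth 4.
One optimal decomposition is:
Bags: B1 = {0, 4, 5, 8, 11}  B2 = {0, 1, 4, 5, 11}  B3 = {0, 4, 5, 7, 11}  B4 = {2, 4, 5, 8, 11}  B5 = {0, 1, 5, 10, 11}  B6 = {4, 5, 8, 9, 11}  B7 = {3, 4, 5, 9, 11}  B8 = {0, 4, 5, 6, 11}
Tree: B1–B2, B2–B3, B1–B4, B2–B5, B1–B6, B6–B7, B2–B8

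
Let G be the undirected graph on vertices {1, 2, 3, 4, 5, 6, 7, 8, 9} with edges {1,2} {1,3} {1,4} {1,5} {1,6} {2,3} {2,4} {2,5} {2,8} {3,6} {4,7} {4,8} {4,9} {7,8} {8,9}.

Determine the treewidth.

2

A width-2 tree decomposition is:
Bags: B1 = {1, 2, 3}  B2 = {1, 2, 4}  B3 = {1, 2, 5}  B4 = {2, 4, 8}  B5 = {4, 7, 8}  B6 = {4, 8, 9}  B7 = {1, 3, 6}
Tree: B1–B2, B2–B3, B2–B4, B4–B5, B4–B6, B1–B7
Each bag holds 3 vertices, so the decomposition has width 2, which upper-bounds the treewidth. For the lower bound, the 3 vertices {4, 8, 9} are pairwise adjacent, and any tree decomposition puts a clique entirely inside one bag — forcing width ≥ 2. Hence tw(G) = 2 exactly.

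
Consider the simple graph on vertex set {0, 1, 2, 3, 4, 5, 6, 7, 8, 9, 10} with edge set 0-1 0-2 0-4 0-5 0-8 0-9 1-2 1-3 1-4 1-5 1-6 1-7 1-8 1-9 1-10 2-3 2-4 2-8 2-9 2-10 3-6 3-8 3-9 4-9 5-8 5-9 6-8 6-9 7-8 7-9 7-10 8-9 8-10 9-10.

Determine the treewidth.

4

A width-4 tree decomposition is:
Bags: B1 = {1, 2, 3, 8, 9}  B2 = {1, 3, 6, 8, 9}  B3 = {0, 1, 2, 8, 9}  B4 = {1, 2, 8, 9, 10}  B5 = {0, 1, 5, 8, 9}  B6 = {0, 1, 2, 4, 9}  B7 = {1, 7, 8, 9, 10}
Tree: B1–B2, B1–B3, B3–B4, B3–B5, B3–B6, B4–B7
The largest bag has 5 vertices, giving width 4; this decomposition certifies tw(G) ≤ 4. For the lower bound, the 5 vertices {0, 1, 2, 8, 9} are pairwise adjacent, and any tree decomposition puts a clique entirely inside one bag — forcing width ≥ 4. The upper and lower bounds meet at 4, so that is the treewidth.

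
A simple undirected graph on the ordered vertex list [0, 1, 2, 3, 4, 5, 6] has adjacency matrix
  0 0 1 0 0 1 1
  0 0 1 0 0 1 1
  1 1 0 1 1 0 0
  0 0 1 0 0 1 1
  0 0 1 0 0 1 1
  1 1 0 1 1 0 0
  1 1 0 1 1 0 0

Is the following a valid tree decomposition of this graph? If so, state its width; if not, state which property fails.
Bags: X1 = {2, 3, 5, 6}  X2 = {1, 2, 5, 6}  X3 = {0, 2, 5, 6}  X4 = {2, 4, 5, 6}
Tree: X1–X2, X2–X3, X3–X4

Yes; width 3.

Checking the three conditions: (i) the bags cover all of {0, 1, 2, 3, 4, 5, 6}; (ii) for each edge, some bag contains both endpoints; (iii) the bags containing any fixed vertex form a subtree. All hold, so the decomposition is valid with width 4 − 1 = 3.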